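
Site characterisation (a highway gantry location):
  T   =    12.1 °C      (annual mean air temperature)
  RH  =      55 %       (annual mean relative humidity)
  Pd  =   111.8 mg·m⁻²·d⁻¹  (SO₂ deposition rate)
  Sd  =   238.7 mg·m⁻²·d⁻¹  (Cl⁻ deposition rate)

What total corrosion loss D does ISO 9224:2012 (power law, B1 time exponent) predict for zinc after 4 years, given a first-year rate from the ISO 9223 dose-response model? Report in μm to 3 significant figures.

zinc: f(T) = -0.071·(T−10) [T>10 °C] = -0.1491
  SO₂ term: 0.0129·111.8^0.44·exp(0.046·55-0.1491) = 1.112
  Sd branch = 0.0175·Sd^0.57·e^(0.008·RH+0.085·T) = 1.723 μm/a
  r_corr = 1.112 + 1.723 = 2.834 μm/a
ISO 9224: D(t) = r_corr · t^b with b = 0.813 (zinc, B1)
  D(4) = 2.834 × 4^0.813 = 2.834 × 3.087 = 8.748 μm

D(4) = 8.75 μm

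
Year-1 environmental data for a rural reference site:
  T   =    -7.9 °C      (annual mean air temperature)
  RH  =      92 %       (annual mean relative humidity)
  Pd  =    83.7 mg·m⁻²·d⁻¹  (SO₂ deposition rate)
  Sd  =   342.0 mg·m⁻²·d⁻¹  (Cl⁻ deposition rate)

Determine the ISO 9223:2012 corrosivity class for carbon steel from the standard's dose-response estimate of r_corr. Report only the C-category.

C4

carbon steel: T≤10 °C ⇒ hinge +0.150·(-7.9−10) = -2.6850
  sulphur-dioxide contribution → 7.6 μm/a
  chloride contribution → 57.67 μm/a
  ⇒ r_corr(carbon steel) = 65.27 μm/a
ISO 9223 Table 2 (carbon steel): 50 < 65.3 ≤ 80 μm/a ⇒ C4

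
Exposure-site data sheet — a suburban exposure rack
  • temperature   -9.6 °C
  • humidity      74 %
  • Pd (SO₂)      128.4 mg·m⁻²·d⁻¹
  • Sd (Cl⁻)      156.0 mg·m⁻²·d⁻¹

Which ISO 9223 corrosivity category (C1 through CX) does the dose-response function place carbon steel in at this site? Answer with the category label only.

C2

carbon steel: T≤10 °C ⇒ hinge +0.150·(-9.6−10) = -2.9400
  SO₂ term: 1.77·128.4^0.52·exp(0.02·74-2.9400) = 5.133
  Sd branch = 0.102·Sd^0.62·e^(0.033·RH+0.04·T) = 18.29 μm/a
  sum: 5.133 + 18.29 → r_corr = 23.42 μm/a
Category bounds: 1.3…25 μm/a bracket r_corr ⇒ C2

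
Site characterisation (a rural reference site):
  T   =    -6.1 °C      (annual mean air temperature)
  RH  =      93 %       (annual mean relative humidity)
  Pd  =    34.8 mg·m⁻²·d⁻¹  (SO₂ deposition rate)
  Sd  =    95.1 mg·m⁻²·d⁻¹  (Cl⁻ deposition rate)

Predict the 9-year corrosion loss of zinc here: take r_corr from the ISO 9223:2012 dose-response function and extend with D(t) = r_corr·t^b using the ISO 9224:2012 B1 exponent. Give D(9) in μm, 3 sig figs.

zinc: temperature factor f = +0.038·(-16.1) = -0.6118
  SO₂ term: 0.0129·34.8^0.44·exp(0.046·93-0.6118) = 2.405
  Cl⁻ term: 0.0175·95.1^0.57·exp(0.008·93+0.085·-6.1) = 0.2941
  r_corr = 2.405 + 0.2941 = 2.699 μm/a
Power-law: D(9) = r_corr · 9^0.813
  D(9) = 2.699 × 9^0.813 = 2.699 × 5.968 = 16.11 μm

D(9) = 16.1 μm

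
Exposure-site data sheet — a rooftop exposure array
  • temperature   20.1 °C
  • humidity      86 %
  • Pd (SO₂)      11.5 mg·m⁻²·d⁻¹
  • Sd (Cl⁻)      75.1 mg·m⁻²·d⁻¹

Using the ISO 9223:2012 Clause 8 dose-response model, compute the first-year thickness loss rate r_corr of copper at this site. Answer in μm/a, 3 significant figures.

copper: f(T) = -0.080·(T−10) [T>10 °C] = -0.8080
  Pd branch = 0.0053·Pd^0.26·e^(0.059·RH+f) = 0.7125 μm/a
  Sd branch = 0.01025·Sd^0.27·e^(0.036·RH+0.049·T) = 1.947 μm/a
  sum: 0.7125 + 1.947 → r_corr = 2.66 μm/a

r_corr = 2.66 μm/a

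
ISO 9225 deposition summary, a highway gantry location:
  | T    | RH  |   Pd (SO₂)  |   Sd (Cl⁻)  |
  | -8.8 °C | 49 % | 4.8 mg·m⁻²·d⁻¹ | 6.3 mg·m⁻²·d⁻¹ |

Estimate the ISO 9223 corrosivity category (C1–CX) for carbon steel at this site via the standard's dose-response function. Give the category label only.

C2

carbon steel: f(T) = +0.150·(T−10) [T≤10 °C] = -2.8200
  sulphur-dioxide contribution → 0.6355 μm/a
  chloride contribution → 1.131 μm/a
  total first-year rate 1.767 μm/a
Category bounds: 1.3…25 μm/a bracket r_corr ⇒ C2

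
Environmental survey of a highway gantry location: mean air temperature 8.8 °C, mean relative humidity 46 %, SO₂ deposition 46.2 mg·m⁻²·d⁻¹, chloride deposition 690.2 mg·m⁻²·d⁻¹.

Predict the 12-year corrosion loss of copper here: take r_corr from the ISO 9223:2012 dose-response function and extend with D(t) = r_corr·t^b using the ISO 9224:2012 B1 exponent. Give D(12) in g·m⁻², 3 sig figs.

copper: temperature factor f = +0.126·(-1.2) = -0.1512
  sulphur-dioxide contribution → 0.1862 μm/a
  chloride contribution → 0.4827 μm/a
  total first-year rate 0.669 μm/a
Long-term exponent b (ISO 9224 Table 2, B1) = 0.667
  D(12) = 0.669 × 12^0.667 = 0.669 × 5.246 = 3.509 μm
  Mass loss = 3.509 μm × 8.96 g/cm³ = 31.44 g·m⁻²

D(12) = 31.4 g·m⁻²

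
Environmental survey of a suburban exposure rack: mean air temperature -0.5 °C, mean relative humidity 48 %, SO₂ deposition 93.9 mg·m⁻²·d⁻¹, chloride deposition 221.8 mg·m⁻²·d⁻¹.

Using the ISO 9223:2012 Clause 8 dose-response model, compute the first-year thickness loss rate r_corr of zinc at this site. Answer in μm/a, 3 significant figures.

r_corr = 1.12 μm/a

zinc: temperature factor f = +0.038·(-10.5) = -0.3990
  Pd branch = 0.0129·Pd^0.44·e^(0.046·RH+f) = 0.581 μm/a
  Cl⁻ term: 0.0175·221.8^0.57·exp(0.008·48+0.085·-0.5) = 0.5352
  r_corr = 0.581 + 0.5352 = 1.116 μm/a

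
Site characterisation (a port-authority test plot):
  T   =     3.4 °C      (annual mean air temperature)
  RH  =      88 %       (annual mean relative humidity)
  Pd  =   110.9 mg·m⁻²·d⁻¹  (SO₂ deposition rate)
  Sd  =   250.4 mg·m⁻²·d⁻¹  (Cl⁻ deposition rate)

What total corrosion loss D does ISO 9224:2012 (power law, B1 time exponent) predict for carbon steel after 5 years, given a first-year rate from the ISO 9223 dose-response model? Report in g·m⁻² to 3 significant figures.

D(5) = 2.00e+03 g·m⁻²

carbon steel: T≤10 °C ⇒ hinge +0.150·(3.4−10) = -0.9900
  SO₂ term: 1.77·110.9^0.52·exp(0.02·88-0.9900) = 44.23
  Sd branch = 0.102·Sd^0.62·e^(0.033·RH+0.04·T) = 65.46 μm/a
  sum: 44.23 + 65.46 → r_corr = 109.7 μm/a
ISO 9224: D(t) = r_corr · t^b with b = 0.523 (carbon steel, B1)
  D(5) = 109.7 × 5^0.523 = 109.7 × 2.32 = 254.5 μm
  Mass loss = 254.5 μm × 7.85 g/cm³ = 1998 g·m⁻²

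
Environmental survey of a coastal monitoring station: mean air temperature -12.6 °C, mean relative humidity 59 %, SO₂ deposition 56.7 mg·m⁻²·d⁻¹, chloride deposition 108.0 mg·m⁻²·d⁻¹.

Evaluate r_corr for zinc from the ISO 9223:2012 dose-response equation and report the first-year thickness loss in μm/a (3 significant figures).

zinc: temperature factor f = +0.038·(-22.6) = -0.8588
  sulphur-dioxide contribution → 0.4874 μm/a
  chloride contribution → 0.1387 μm/a
  total first-year rate 0.626 μm/a

r_corr = 0.626 μm/a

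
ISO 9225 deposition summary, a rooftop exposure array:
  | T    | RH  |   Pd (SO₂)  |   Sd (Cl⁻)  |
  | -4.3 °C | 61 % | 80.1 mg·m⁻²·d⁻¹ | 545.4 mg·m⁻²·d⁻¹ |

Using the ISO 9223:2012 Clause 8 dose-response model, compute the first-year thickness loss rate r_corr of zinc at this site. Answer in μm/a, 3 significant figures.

r_corr = 1.57 μm/a

zinc: T≤10 °C ⇒ hinge +0.038·(-4.3−10) = -0.5434
  Pd branch = 0.0129·Pd^0.44·e^(0.046·RH+f) = 0.8528 μm/a
  Sd branch = 0.0175·Sd^0.57·e^(0.008·RH+0.085·T) = 0.7181 μm/a
  r_corr = 0.8528 + 0.7181 = 1.571 μm/a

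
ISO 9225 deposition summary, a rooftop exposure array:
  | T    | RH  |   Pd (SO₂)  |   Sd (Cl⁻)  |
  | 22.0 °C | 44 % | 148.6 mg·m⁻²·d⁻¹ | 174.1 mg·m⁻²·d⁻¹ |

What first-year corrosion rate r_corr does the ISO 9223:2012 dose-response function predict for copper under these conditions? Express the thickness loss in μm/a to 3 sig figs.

copper: T>10 °C ⇒ hinge -0.080·(22.0−10) = -0.9600
  Pd branch = 0.0053·Pd^0.26·e^(0.059·RH+f) = 0.09989 μm/a
  Cl⁻ term: 0.01025·174.1^0.27·exp(0.036·44+0.049·22.0) = 0.5913
  r_corr = 0.09989 + 0.5913 = 0.6912 μm/a

r_corr = 0.691 μm/a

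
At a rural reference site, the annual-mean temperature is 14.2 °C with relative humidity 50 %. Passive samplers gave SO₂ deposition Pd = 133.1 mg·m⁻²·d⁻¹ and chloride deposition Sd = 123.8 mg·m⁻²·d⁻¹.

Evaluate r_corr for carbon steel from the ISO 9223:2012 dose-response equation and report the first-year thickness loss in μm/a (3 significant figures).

carbon steel: f(T) = -0.054·(T−10) [T>10 °C] = -0.2268
  sulphur-dioxide contribution → 48.79 μm/a
  chloride contribution → 18.59 μm/a
  total first-year rate 67.38 μm/a

r_corr = 67.4 μm/a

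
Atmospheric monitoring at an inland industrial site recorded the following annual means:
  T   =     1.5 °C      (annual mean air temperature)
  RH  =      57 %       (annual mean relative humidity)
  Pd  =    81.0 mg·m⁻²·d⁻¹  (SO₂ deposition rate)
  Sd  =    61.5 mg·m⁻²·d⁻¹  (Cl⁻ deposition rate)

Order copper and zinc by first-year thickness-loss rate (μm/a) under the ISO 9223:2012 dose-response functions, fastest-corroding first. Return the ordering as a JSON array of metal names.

copper: T≤10 °C ⇒ hinge +0.126·(1.5−10) = -1.0710
  SO₂ term: 0.0053·81.0^0.26·exp(0.059·57-1.0710) = 0.1644
  Sd branch = 0.01025·Sd^0.27·e^(0.036·RH+0.049·T) = 0.2611 μm/a
  r_corr = 0.1644 + 0.2611 = 0.4255 μm/a
zinc: f(T) = +0.038·(T−10) [T≤10 °C] = -0.3230
  Pd branch = 0.0129·Pd^0.44·e^(0.046·RH+f) = 0.8887 μm/a
  Cl⁻ term: 0.0175·61.5^0.57·exp(0.008·57+0.085·1.5) = 0.3282
  sum: 0.8887 + 0.3282 → r_corr = 1.217 μm/a
Ordering by μm/a: zinc (1.22) > copper (0.425)

["zinc", "copper"]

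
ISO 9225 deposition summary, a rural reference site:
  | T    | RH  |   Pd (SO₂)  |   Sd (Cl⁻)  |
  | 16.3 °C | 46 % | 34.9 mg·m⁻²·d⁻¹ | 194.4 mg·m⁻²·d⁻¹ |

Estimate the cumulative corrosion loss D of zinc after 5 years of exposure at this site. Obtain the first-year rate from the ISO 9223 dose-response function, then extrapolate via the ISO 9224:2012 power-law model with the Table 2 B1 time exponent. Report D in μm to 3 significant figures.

D(5) = 8.75 μm

zinc: temperature factor f = -0.071·(6.3) = -0.4473
  SO₂ term: 0.0129·34.9^0.44·exp(0.046·46-0.4473) = 0.3267
  Cl⁻ term: 0.0175·194.4^0.57·exp(0.008·46+0.085·16.3) = 2.038
  r_corr = 0.3267 + 2.038 = 2.364 μm/a
Power-law: D(5) = r_corr · 5^0.813
  D(5) = 2.364 × 5^0.813 = 2.364 × 3.701 = 8.749 μm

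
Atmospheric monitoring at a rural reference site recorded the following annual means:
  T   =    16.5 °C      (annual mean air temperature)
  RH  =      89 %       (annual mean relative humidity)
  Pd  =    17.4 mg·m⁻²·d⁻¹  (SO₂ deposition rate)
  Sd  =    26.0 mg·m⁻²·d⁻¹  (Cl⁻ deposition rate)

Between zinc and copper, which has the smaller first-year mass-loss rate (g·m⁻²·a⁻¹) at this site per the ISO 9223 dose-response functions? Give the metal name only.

zinc: temperature factor f = -0.071·(6.5) = -0.4615
  Pd branch = 0.0129·Pd^0.44·e^(0.046·RH+f) = 1.714 μm/a
  Sd branch = 0.0175·Sd^0.57·e^(0.008·RH+0.085·T) = 0.9287 μm/a
  sum: 1.714 + 0.9287 → r_corr = 2.643 μm/a
  mass loss = 2.643 μm/a × 7.14 g/cm³ = 18.87 g·m⁻²·a⁻¹
copper: temperature factor f = -0.080·(6.5) = -0.5200
  Pd branch = 0.0053·Pd^0.26·e^(0.059·RH+f) = 1.263 μm/a
  Cl⁻ term: 0.01025·26.0^0.27·exp(0.036·89+0.049·16.5) = 1.366
  r_corr = 1.263 + 1.366 = 2.629 μm/a
  mass loss = 2.629 μm/a × 8.96 g/cm³ = 23.56 g·m⁻²·a⁻¹
Ordering by g·m⁻²·a⁻¹: copper (23.6) > zinc (18.9)

zinc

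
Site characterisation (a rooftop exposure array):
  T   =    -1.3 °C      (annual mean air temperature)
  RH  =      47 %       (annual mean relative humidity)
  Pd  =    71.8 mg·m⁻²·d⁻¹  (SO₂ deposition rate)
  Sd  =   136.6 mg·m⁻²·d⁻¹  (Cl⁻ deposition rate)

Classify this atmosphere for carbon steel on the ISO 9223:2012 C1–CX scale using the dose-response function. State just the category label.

C2

carbon steel: f(T) = +0.150·(T−10) [T≤10 °C] = -1.6950
  Pd branch = 1.77·Pd^0.52·e^(0.02·RH+f) = 7.678 μm/a
  Cl⁻ term: 0.102·136.6^0.62·exp(0.033·47+0.04·-1.3) = 9.629
  sum: 7.678 + 9.629 → r_corr = 17.31 μm/a
17.3 μm/a falls in (1.3, 25] for carbon steel → category C2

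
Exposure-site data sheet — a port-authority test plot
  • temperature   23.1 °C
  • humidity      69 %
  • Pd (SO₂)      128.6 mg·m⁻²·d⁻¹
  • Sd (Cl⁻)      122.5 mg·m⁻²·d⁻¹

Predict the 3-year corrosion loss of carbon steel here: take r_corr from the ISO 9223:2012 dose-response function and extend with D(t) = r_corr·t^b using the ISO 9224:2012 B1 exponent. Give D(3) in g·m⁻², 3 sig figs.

carbon steel: f(T) = -0.054·(T−10) [T>10 °C] = -0.7074
  Pd branch = 1.77·Pd^0.52·e^(0.02·RH+f) = 43.34 μm/a
  Cl⁻ term: 0.102·122.5^0.62·exp(0.033·69+0.04·23.1) = 49.37
  sum: 43.34 + 49.37 → r_corr = 92.7 μm/a
ISO 9224: D(t) = r_corr · t^b with b = 0.523 (carbon steel, B1)
  D(3) = 92.7 × 3^0.523 = 92.7 × 1.776 = 164.7 μm
  Mass loss = 164.7 μm × 7.85 g/cm³ = 1293 g·m⁻²

D(3) = 1.29e+03 g·m⁻²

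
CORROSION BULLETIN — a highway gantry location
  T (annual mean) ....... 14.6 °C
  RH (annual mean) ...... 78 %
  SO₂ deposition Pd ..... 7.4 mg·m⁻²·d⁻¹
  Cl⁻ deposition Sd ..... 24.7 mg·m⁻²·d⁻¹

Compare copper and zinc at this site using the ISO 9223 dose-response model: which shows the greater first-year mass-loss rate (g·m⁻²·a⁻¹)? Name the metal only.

copper

copper: temperature factor f = -0.080·(4.6) = -0.3680
  sulphur-dioxide contribution → 0.6153 μm/a
  chloride contribution → 0.8259 μm/a
  total first-year rate 1.441 μm/a
  mass loss = 1.441 μm/a × 8.96 g/cm³ = 12.91 g·m⁻²·a⁻¹
zinc: temperature factor f = -0.071·(4.6) = -0.3266
  sulphur-dioxide contribution → 0.8118 μm/a
  chloride contribution → 0.7028 μm/a
  ⇒ r_corr(zinc) = 1.515 μm/a
  mass loss = 1.515 μm/a × 7.14 g/cm³ = 10.81 g·m⁻²·a⁻¹
Ordering by g·m⁻²·a⁻¹: copper (12.9) > zinc (10.8)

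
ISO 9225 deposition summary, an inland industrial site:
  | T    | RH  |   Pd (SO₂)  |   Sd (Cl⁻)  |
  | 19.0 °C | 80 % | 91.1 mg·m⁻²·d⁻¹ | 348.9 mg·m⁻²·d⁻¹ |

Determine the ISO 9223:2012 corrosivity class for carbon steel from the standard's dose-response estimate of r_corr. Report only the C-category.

C5

carbon steel: temperature factor f = -0.054·(9.0) = -0.4860
  Pd branch = 1.77·Pd^0.52·e^(0.02·RH+f) = 56.33 μm/a
  Sd branch = 0.102·Sd^0.62·e^(0.033·RH+0.04·T) = 115.3 μm/a
  r_corr = 56.33 + 115.3 = 171.6 μm/a
172 μm/a falls in (80, 200] for carbon steel → category C5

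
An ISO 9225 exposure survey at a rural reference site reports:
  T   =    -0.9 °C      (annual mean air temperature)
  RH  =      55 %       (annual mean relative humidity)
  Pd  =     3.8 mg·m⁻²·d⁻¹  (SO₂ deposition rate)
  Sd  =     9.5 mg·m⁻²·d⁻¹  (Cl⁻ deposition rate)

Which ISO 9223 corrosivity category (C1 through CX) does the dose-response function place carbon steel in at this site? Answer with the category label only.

carbon steel: f(T) = +0.150·(T−10) [T≤10 °C] = -1.6350
  Pd branch = 1.77·Pd^0.52·e^(0.02·RH+f) = 2.075 μm/a
  Cl⁻ term: 0.102·9.5^0.62·exp(0.033·55+0.04·-0.9) = 2.44
  r_corr = 2.075 + 2.44 = 4.516 μm/a
ISO 9223 Table 2 (carbon steel): 1.3 < 4.52 ≤ 25 μm/a ⇒ C2

C2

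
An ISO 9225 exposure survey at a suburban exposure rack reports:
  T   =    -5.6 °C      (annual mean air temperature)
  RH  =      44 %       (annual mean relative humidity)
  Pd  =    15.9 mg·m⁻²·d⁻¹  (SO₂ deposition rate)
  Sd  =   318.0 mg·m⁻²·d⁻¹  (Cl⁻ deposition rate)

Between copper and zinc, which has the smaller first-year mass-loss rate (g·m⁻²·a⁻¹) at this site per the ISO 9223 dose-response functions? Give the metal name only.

copper: temperature factor f = +0.126·(-15.6) = -1.9656
  Pd branch = 0.0053·Pd^0.26·e^(0.059·RH+f) = 0.02044 μm/a
  Sd branch = 0.01025·Sd^0.27·e^(0.036·RH+0.049·T) = 0.1799 μm/a
  r_corr = 0.02044 + 0.1799 = 0.2004 μm/a
  mass loss = 0.2004 μm/a × 8.96 g/cm³ = 1.795 g·m⁻²·a⁻¹
zinc: f(T) = +0.038·(T−10) [T≤10 °C] = -0.5928
  Pd branch = 0.0129·Pd^0.44·e^(0.046·RH+f) = 0.1823 μm/a
  Sd branch = 0.0175·Sd^0.57·e^(0.008·RH+0.085·T) = 0.4126 μm/a
  sum: 0.1823 + 0.4126 → r_corr = 0.5949 μm/a
  mass loss = 0.5949 μm/a × 7.14 g/cm³ = 4.248 g·m⁻²·a⁻¹
Ordering by g·m⁻²·a⁻¹: zinc (4.25) > copper (1.8)

copper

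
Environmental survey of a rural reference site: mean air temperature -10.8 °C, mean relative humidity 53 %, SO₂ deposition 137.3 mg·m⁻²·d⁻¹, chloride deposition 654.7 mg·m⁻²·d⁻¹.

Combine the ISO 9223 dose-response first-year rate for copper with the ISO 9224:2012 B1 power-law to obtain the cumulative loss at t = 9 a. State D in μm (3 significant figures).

D(9) = 1.15 μm

copper: temperature factor f = +0.126·(-20.8) = -2.6208
  Pd branch = 0.0053·Pd^0.26·e^(0.059·RH+f) = 0.03162 μm/a
  Sd branch = 0.01025·Sd^0.27·e^(0.036·RH+0.049·T) = 0.2343 μm/a
  r_corr = 0.03162 + 0.2343 = 0.266 μm/a
Power-law: D(9) = r_corr · 9^0.667
  D(9) = 0.266 × 9^0.667 = 0.266 × 4.33 = 1.152 μm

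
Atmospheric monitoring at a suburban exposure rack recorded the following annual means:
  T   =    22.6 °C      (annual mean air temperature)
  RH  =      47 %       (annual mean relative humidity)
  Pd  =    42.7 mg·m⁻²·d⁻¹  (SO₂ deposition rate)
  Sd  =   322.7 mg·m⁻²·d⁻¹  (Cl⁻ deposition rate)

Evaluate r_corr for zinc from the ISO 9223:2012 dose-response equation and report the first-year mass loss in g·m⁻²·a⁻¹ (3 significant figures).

r_corr = 35.2 g·m⁻²·a⁻¹

zinc: f(T) = -0.071·(T−10) [T>10 °C] = -0.8946
  Pd branch = 0.0129·Pd^0.44·e^(0.046·RH+f) = 0.239 μm/a
  Sd branch = 0.0175·Sd^0.57·e^(0.008·RH+0.085·T) = 4.684 μm/a
  r_corr = 0.239 + 4.684 = 4.923 μm/a
Convert to mass loss: 4.923 μm/a × 7.14 g/cm³ = 35.15 g·m⁻²·a⁻¹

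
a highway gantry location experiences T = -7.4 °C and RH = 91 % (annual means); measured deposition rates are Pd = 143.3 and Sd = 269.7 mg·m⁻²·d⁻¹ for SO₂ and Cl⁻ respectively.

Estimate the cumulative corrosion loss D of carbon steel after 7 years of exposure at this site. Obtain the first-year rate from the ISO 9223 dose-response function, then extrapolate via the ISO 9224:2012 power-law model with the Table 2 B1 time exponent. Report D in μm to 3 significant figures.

D(7) = 165 μm

carbon steel: T≤10 °C ⇒ hinge +0.150·(-7.4−10) = -2.6100
  Pd branch = 1.77·Pd^0.52·e^(0.02·RH+f) = 10.62 μm/a
  Cl⁻ term: 0.102·269.7^0.62·exp(0.033·91+0.04·-7.4) = 49.13
  r_corr = 10.62 + 49.13 = 59.75 μm/a
Long-term exponent b (ISO 9224 Table 2, B1) = 0.523
  D(7) = 59.75 × 7^0.523 = 59.75 × 2.767 = 165.3 μm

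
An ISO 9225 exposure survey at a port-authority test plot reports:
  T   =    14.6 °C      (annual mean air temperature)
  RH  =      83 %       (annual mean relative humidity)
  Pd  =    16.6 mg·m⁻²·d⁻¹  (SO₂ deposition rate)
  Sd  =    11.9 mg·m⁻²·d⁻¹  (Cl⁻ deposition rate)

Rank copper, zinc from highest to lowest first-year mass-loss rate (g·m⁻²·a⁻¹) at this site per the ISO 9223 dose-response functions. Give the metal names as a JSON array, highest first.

copper: T>10 °C ⇒ hinge -0.080·(14.6−10) = -0.3680
  Pd branch = 0.0053·Pd^0.26·e^(0.059·RH+f) = 1.02 μm/a
  Cl⁻ term: 0.01025·11.9^0.27·exp(0.036·83+0.049·14.6) = 0.8119
  sum: 1.02 + 0.8119 → r_corr = 1.831 μm/a
  mass loss = 1.831 μm/a × 8.96 g/cm³ = 16.41 g·m⁻²·a⁻¹
zinc: T>10 °C ⇒ hinge -0.071·(14.6−10) = -0.3266
  SO₂ term: 0.0129·16.6^0.44·exp(0.046·83-0.3266) = 1.458
  Sd branch = 0.0175·Sd^0.57·e^(0.008·RH+0.085·T) = 0.4824 μm/a
  sum: 1.458 + 0.4824 → r_corr = 1.94 μm/a
  mass loss = 1.94 μm/a × 7.14 g/cm³ = 13.85 g·m⁻²·a⁻¹
Ordering by g·m⁻²·a⁻¹: copper (16.4) > zinc (13.9)

["copper", "zinc"]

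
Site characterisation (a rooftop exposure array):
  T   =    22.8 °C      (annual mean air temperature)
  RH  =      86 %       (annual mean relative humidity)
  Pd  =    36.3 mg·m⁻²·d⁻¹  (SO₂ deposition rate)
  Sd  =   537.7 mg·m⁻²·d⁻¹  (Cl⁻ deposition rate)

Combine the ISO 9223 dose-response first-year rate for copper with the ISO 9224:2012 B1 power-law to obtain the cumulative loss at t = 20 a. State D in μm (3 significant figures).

D(20) = 33.6 μm

copper: temperature factor f = -0.080·(12.8) = -1.0240
  SO₂ term: 0.0053·36.3^0.26·exp(0.059·86-1.0240) = 0.774
  Cl⁻ term: 0.01025·537.7^0.27·exp(0.036·86+0.049·22.8) = 3.782
  r_corr = 0.774 + 3.782 = 4.556 μm/a
Power-law: D(20) = r_corr · 20^0.667
  D(20) = 4.556 × 20^0.667 = 4.556 × 7.375 = 33.6 μm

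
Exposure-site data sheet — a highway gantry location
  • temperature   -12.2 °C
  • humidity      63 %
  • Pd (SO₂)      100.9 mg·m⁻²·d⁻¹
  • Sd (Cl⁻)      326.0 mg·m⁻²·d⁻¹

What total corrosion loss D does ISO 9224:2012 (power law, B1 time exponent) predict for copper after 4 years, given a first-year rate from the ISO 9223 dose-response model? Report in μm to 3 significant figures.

D(4) = 0.766 μm

copper: f(T) = +0.126·(T−10) [T≤10 °C] = -2.7972
  sulphur-dioxide contribution → 0.04413 μm/a
  chloride contribution → 0.2598 μm/a
  ⇒ r_corr(copper) = 0.3039 μm/a
Power-law: D(4) = r_corr · 4^0.667
  D(4) = 0.3039 × 4^0.667 = 0.3039 × 2.521 = 0.7662 μm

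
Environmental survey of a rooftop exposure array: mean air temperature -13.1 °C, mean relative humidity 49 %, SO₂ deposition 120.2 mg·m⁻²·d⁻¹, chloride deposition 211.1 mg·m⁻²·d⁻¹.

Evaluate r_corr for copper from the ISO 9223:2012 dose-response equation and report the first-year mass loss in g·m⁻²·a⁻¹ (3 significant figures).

r_corr = 1.36 g·m⁻²·a⁻¹

copper: f(T) = +0.126·(T−10) [T≤10 °C] = -2.9106
  Pd branch = 0.0053·Pd^0.26·e^(0.059·RH+f) = 0.01805 μm/a
  Cl⁻ term: 0.01025·211.1^0.27·exp(0.036·49+0.049·-13.1) = 0.1336
  r_corr = 0.01805 + 0.1336 = 0.1516 μm/a
Convert to mass loss: 0.1516 μm/a × 8.96 g/cm³ = 1.358 g·m⁻²·a⁻¹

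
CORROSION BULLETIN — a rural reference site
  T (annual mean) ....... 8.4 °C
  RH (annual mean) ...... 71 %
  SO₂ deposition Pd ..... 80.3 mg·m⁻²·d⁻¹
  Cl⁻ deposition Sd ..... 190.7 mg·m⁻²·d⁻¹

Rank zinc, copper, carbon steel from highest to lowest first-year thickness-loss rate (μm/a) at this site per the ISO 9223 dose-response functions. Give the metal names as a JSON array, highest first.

["carbon steel", "zinc", "copper"]

zinc: T≤10 °C ⇒ hinge +0.038·(8.4−10) = -0.0608
  SO₂ term: 0.0129·80.3^0.44·exp(0.046·71-0.0608) = 2.191
  Cl⁻ term: 0.0175·190.7^0.57·exp(0.008·71+0.085·8.4) = 1.258
  r_corr = 2.191 + 1.258 = 3.449 μm/a
copper: f(T) = +0.126·(T−10) [T≤10 °C] = -0.2016
  Pd branch = 0.0053·Pd^0.26·e^(0.059·RH+f) = 0.8937 μm/a
  Sd branch = 0.01025·Sd^0.27·e^(0.036·RH+0.049·T) = 0.8227 μm/a
  sum: 0.8937 + 0.8227 → r_corr = 1.716 μm/a
carbon steel: T≤10 °C ⇒ hinge +0.150·(8.4−10) = -0.2400
  SO₂ term: 1.77·80.3^0.52·exp(0.02·71-0.2400) = 56.35
  Sd branch = 0.102·Sd^0.62·e^(0.033·RH+0.04·T) = 38.54 μm/a
  r_corr = 56.35 + 38.54 = 94.89 μm/a
Ordering by μm/a: carbon steel (94.9) > zinc (3.45) > copper (1.72)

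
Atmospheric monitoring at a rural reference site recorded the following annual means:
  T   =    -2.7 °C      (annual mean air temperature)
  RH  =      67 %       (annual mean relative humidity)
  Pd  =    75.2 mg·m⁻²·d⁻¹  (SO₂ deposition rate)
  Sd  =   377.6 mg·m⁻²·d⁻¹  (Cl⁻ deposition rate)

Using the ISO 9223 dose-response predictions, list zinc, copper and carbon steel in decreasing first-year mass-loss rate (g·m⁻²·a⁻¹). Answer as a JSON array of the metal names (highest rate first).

zinc: f(T) = +0.038·(T−10) [T≤10 °C] = -0.4826
  SO₂ term: 0.0129·75.2^0.44·exp(0.046·67-0.4826) = 1.162
  Cl⁻ term: 0.0175·377.6^0.57·exp(0.008·67+0.085·-2.7) = 0.6999
  r_corr = 1.162 + 0.6999 = 1.861 μm/a
  mass loss = 1.861 μm/a × 7.14 g/cm³ = 13.29 g·m⁻²·a⁻¹
copper: temperature factor f = +0.126·(-12.7) = -1.6002
  Pd branch = 0.0053·Pd^0.26·e^(0.059·RH+f) = 0.1714 μm/a
  Sd branch = 0.01025·Sd^0.27·e^(0.036·RH+0.049·T) = 0.4973 μm/a
  r_corr = 0.1714 + 0.4973 = 0.6686 μm/a
  mass loss = 0.6686 μm/a × 8.96 g/cm³ = 5.991 g·m⁻²·a⁻¹
carbon steel: f(T) = +0.150·(T−10) [T≤10 °C] = -1.9050
  Pd branch = 1.77·Pd^0.52·e^(0.02·RH+f) = 9.511 μm/a
  Sd branch = 0.102·Sd^0.62·e^(0.033·RH+0.04·T) = 33.09 μm/a
  r_corr = 9.511 + 33.09 = 42.6 μm/a
  mass loss = 42.6 μm/a × 7.85 g/cm³ = 334.4 g·m⁻²·a⁻¹
Ordering by g·m⁻²·a⁻¹: carbon steel (334) > zinc (13.3) > copper (5.99)

["carbon steel", "zinc", "copper"]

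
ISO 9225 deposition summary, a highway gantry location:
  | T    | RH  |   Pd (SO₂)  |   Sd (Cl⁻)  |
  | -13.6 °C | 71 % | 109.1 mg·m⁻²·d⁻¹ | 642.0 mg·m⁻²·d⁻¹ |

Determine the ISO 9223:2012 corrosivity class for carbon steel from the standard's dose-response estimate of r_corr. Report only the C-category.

C3

carbon steel: f(T) = +0.150·(T−10) [T≤10 °C] = -3.5400
  Pd branch = 1.77·Pd^0.52·e^(0.02·RH+f) = 2.437 μm/a
  Cl⁻ term: 0.102·642.0^0.62·exp(0.033·71+0.04·-13.6) = 33.93
  sum: 2.437 + 33.93 → r_corr = 36.37 μm/a
36.4 μm/a falls in (25, 50] for carbon steel → category C3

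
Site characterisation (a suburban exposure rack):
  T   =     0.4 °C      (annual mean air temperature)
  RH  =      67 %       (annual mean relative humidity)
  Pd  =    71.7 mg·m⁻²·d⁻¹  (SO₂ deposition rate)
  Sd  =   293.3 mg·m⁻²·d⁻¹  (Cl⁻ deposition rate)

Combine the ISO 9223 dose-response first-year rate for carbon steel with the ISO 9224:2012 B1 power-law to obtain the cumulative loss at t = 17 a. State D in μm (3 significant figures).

D(17) = 206 μm

carbon steel: T≤10 °C ⇒ hinge +0.150·(0.4−10) = -1.4400
  SO₂ term: 1.77·71.7^0.52·exp(0.02·67-1.4400) = 14.77
  Sd branch = 0.102·Sd^0.62·e^(0.033·RH+0.04·T) = 32.03 μm/a
  r_corr = 14.77 + 32.03 = 46.8 μm/a
ISO 9224: D(t) = r_corr · t^b with b = 0.523 (carbon steel, B1)
  D(17) = 46.8 × 17^0.523 = 46.8 × 4.401 = 205.9 μm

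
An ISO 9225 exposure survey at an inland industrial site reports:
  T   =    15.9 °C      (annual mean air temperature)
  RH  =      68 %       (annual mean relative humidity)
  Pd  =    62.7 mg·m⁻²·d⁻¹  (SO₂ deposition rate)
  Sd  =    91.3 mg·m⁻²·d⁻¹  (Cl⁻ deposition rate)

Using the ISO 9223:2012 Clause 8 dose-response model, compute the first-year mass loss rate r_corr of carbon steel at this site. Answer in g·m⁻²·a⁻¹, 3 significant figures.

r_corr = 573 g·m⁻²·a⁻¹

carbon steel: T>10 °C ⇒ hinge -0.054·(15.9−10) = -0.3186
  SO₂ term: 1.77·62.7^0.52·exp(0.02·68-0.3186) = 43.13
  Cl⁻ term: 0.102·91.3^0.62·exp(0.033·68+0.04·15.9) = 29.84
  sum: 43.13 + 29.84 → r_corr = 72.98 μm/a
Convert to mass loss: 72.98 μm/a × 7.85 g/cm³ = 572.9 g·m⁻²·a⁻¹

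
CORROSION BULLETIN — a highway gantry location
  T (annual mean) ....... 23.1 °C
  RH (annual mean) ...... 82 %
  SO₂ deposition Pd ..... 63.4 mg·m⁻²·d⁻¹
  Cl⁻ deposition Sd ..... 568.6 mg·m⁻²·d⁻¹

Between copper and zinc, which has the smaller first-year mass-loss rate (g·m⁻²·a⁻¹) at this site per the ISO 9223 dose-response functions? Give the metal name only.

copper

copper: temperature factor f = -0.080·(13.1) = -1.0480
  SO₂ term: 0.0053·63.4^0.26·exp(0.059·82-1.0480) = 0.6899
  Sd branch = 0.01025·Sd^0.27·e^(0.036·RH+0.049·T) = 3.374 μm/a
  r_corr = 0.6899 + 3.374 = 4.064 μm/a
  mass loss = 4.064 μm/a × 8.96 g/cm³ = 36.41 g·m⁻²·a⁻¹
zinc: T>10 °C ⇒ hinge -0.071·(23.1−10) = -0.9301
  SO₂ term: 0.0129·63.4^0.44·exp(0.046·82-0.9301) = 1.373
  Sd branch = 0.0175·Sd^0.57·e^(0.008·RH+0.085·T) = 8.931 μm/a
  sum: 1.373 + 8.931 → r_corr = 10.3 μm/a
  mass loss = 10.3 μm/a × 7.14 g/cm³ = 73.57 g·m⁻²·a⁻¹
Ordering by g·m⁻²·a⁻¹: zinc (73.6) > copper (36.4)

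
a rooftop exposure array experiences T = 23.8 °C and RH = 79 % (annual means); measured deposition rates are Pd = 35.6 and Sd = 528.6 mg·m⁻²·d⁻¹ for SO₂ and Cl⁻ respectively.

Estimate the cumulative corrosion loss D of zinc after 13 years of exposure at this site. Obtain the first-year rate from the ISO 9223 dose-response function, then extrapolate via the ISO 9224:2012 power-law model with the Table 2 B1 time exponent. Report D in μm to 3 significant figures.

zinc: T>10 °C ⇒ hinge -0.071·(23.8−10) = -0.9798
  Pd branch = 0.0129·Pd^0.44·e^(0.046·RH+f) = 0.8829 μm/a
  Cl⁻ term: 0.0175·528.6^0.57·exp(0.008·79+0.085·23.8) = 8.877
  sum: 0.8829 + 8.877 → r_corr = 9.76 μm/a
Long-term exponent b (ISO 9224 Table 2, B1) = 0.813
  D(13) = 9.76 × 13^0.813 = 9.76 × 8.047 = 78.54 μm

D(13) = 78.5 μm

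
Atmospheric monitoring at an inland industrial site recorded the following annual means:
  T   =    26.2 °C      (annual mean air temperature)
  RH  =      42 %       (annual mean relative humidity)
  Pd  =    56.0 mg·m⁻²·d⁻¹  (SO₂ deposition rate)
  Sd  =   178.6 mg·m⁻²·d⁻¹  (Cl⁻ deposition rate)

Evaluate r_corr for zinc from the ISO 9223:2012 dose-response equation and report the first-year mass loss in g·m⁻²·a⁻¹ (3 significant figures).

r_corr = 32.3 g·m⁻²·a⁻¹

zinc: f(T) = -0.071·(T−10) [T>10 °C] = -1.1502
  SO₂ term: 0.0129·56.0^0.44·exp(0.046·42-1.1502) = 0.1657
  Sd branch = 0.0175·Sd^0.57·e^(0.008·RH+0.085·T) = 4.362 μm/a
  r_corr = 0.1657 + 4.362 = 4.528 μm/a
Convert to mass loss: 4.528 μm/a × 7.14 g/cm³ = 32.33 g·m⁻²·a⁻¹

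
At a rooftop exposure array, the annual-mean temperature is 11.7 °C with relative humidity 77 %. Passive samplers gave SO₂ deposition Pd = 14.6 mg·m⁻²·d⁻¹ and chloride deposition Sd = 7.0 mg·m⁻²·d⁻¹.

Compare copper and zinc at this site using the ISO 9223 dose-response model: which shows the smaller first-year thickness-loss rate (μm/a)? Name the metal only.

copper

copper: f(T) = -0.080·(T−10) [T>10 °C] = -0.1360
  sulphur-dioxide contribution → 0.8729 μm/a
  chloride contribution → 0.4918 μm/a
  total first-year rate 1.365 μm/a
zinc: T>10 °C ⇒ hinge -0.071·(11.7−10) = -0.1207
  sulphur-dioxide contribution → 1.285 μm/a
  chloride contribution → 0.2656 μm/a
  total first-year rate 1.55 μm/a
Ordering by μm/a: zinc (1.55) > copper (1.36)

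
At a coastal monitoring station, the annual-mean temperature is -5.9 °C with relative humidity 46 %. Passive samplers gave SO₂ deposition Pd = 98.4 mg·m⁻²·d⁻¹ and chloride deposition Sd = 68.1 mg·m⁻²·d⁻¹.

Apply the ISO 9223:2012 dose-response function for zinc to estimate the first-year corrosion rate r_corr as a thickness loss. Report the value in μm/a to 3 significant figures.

r_corr = 0.610 μm/a

zinc: T≤10 °C ⇒ hinge +0.038·(-5.9−10) = -0.6042
  Pd branch = 0.0129·Pd^0.44·e^(0.046·RH+f) = 0.4406 μm/a
  Sd branch = 0.0175·Sd^0.57·e^(0.008·RH+0.085·T) = 0.1698 μm/a
  sum: 0.4406 + 0.1698 → r_corr = 0.6104 μm/a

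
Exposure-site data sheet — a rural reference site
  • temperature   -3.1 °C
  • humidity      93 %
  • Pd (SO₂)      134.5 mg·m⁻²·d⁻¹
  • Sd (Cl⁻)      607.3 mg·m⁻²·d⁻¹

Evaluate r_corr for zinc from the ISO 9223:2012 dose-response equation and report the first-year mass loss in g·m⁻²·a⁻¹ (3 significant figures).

zinc: temperature factor f = +0.038·(-13.1) = -0.4978
  sulphur-dioxide contribution → 4.886 μm/a
  chloride contribution → 1.092 μm/a
  ⇒ r_corr(zinc) = 5.978 μm/a
Convert to mass loss: 5.978 μm/a × 7.14 g/cm³ = 42.68 g·m⁻²·a⁻¹

r_corr = 42.7 g·m⁻²·a⁻¹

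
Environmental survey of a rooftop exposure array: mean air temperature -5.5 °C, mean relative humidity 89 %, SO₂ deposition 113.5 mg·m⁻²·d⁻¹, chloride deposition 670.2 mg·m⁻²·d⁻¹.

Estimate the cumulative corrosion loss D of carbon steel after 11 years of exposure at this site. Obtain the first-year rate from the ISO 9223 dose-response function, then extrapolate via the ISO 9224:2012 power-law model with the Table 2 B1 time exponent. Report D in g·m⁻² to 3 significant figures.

D(11) = 2.73e+03 g·m⁻²

carbon steel: temperature factor f = +0.150·(-15.5) = -2.3250
  SO₂ term: 1.77·113.5^0.52·exp(0.02·89-2.3250) = 12.02
  Cl⁻ term: 0.102·670.2^0.62·exp(0.033·89+0.04·-5.5) = 87.26
  r_corr = 12.02 + 87.26 = 99.28 μm/a
Power-law: D(11) = r_corr · 11^0.523
  D(11) = 99.28 × 11^0.523 = 99.28 × 3.505 = 347.9 μm
  Mass loss = 347.9 μm × 7.85 g/cm³ = 2731 g·m⁻²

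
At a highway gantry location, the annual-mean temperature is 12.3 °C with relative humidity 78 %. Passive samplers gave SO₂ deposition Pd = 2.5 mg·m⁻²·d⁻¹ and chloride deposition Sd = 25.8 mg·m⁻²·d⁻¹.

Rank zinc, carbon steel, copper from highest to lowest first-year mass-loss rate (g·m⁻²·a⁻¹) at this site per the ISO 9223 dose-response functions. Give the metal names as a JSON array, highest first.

zinc: T>10 °C ⇒ hinge -0.071·(12.3−10) = -0.1633
  sulphur-dioxide contribution → 0.5929 μm/a
  chloride contribution → 0.5925 μm/a
  ⇒ r_corr(zinc) = 1.185 μm/a
  mass loss = 1.185 μm/a × 7.14 g/cm³ = 8.464 g·m⁻²·a⁻¹
carbon steel: temperature factor f = -0.054·(2.3) = -0.1242
  sulphur-dioxide contribution → 11.98 μm/a
  chloride contribution → 16.42 μm/a
  ⇒ r_corr(carbon steel) = 28.4 μm/a
  mass loss = 28.4 μm/a × 7.85 g/cm³ = 222.9 g·m⁻²·a⁻¹
copper: temperature factor f = -0.080·(2.3) = -0.1840
  sulphur-dioxide contribution → 0.5578 μm/a
  chloride contribution → 0.7466 μm/a
  total first-year rate 1.304 μm/a
  mass loss = 1.304 μm/a × 8.96 g/cm³ = 11.69 g·m⁻²·a⁻¹
Ordering by g·m⁻²·a⁻¹: carbon steel (223) > copper (11.7) > zinc (8.46)

["carbon steel", "copper", "zinc"]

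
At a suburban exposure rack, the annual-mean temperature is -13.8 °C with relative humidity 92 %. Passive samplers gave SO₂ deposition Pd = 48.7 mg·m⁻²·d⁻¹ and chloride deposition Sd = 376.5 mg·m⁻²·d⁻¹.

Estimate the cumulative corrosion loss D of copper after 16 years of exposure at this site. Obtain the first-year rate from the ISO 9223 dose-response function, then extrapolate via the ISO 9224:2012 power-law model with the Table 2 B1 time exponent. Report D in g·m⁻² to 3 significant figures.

D(16) = 49.8 g·m⁻²

copper: T≤10 °C ⇒ hinge +0.126·(-13.8−10) = -2.9988
  sulphur-dioxide contribution → 0.1652 μm/a
  chloride contribution → 0.7094 μm/a
  total first-year rate 0.8746 μm/a
ISO 9224: D(t) = r_corr · t^b with b = 0.667 (copper, B1)
  D(16) = 0.8746 × 16^0.667 = 0.8746 × 6.355 = 5.559 μm
  Mass loss = 5.559 μm × 8.96 g/cm³ = 49.8 g·m⁻²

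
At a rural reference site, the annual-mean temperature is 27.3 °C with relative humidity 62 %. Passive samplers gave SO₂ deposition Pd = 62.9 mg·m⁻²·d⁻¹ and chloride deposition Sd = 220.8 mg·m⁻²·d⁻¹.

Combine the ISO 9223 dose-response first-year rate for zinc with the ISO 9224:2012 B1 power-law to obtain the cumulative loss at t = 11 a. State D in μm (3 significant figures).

zinc: f(T) = -0.071·(T−10) [T>10 °C] = -1.2283
  SO₂ term: 0.0129·62.9^0.44·exp(0.046·62-1.2283) = 0.4047
  Sd branch = 0.0175·Sd^0.57·e^(0.008·RH+0.085·T) = 6.343 μm/a
  sum: 0.4047 + 6.343 → r_corr = 6.748 μm/a
Power-law: D(11) = r_corr · 11^0.813
  D(11) = 6.748 × 11^0.813 = 6.748 × 7.025 = 47.4 μm

D(11) = 47.4 μm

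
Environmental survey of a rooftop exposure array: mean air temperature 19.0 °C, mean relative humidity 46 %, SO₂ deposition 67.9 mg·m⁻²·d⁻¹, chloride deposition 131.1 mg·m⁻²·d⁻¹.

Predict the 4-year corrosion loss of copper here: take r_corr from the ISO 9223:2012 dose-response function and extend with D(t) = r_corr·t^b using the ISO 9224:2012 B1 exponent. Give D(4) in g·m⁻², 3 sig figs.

D(4) = 14.1 g·m⁻²

copper: f(T) = -0.080·(T−10) [T>10 °C] = -0.7200
  Pd branch = 0.0053·Pd^0.26·e^(0.059·RH+f) = 0.1166 μm/a
  Sd branch = 0.01025·Sd^0.27·e^(0.036·RH+0.049·T) = 0.5082 μm/a
  r_corr = 0.1166 + 0.5082 = 0.6247 μm/a
Long-term exponent b (ISO 9224 Table 2, B1) = 0.667
  D(4) = 0.6247 × 4^0.667 = 0.6247 × 2.521 = 1.575 μm
  Mass loss = 1.575 μm × 8.96 g/cm³ = 14.11 g·m⁻²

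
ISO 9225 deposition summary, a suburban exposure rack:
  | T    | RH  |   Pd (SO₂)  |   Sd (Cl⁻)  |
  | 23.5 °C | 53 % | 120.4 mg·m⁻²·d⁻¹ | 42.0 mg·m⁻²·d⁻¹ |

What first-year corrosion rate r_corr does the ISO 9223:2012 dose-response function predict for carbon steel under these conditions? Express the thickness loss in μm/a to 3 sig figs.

carbon steel: T>10 °C ⇒ hinge -0.054·(23.5−10) = -0.7290
  sulphur-dioxide contribution → 29.76 μm/a
  chloride contribution → 15.23 μm/a
  total first-year rate 45 μm/a

r_corr = 45.0 μm/a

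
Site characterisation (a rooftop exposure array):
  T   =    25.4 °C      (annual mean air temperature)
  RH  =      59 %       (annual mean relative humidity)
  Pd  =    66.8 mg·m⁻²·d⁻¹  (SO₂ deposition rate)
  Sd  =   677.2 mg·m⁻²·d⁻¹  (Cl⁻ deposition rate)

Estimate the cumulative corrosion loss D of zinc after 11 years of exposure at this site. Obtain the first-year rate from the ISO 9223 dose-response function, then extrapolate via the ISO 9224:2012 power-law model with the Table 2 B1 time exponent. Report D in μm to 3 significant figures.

D(11) = 73.0 μm

zinc: T>10 °C ⇒ hinge -0.071·(25.4−10) = -1.0934
  Pd branch = 0.0129·Pd^0.44·e^(0.046·RH+f) = 0.4143 μm/a
  Cl⁻ term: 0.0175·677.2^0.57·exp(0.008·59+0.085·25.4) = 9.981
  sum: 0.4143 + 9.981 → r_corr = 10.4 μm/a
Long-term exponent b (ISO 9224 Table 2, B1) = 0.813
  D(11) = 10.4 × 11^0.813 = 10.4 × 7.025 = 73.03 μm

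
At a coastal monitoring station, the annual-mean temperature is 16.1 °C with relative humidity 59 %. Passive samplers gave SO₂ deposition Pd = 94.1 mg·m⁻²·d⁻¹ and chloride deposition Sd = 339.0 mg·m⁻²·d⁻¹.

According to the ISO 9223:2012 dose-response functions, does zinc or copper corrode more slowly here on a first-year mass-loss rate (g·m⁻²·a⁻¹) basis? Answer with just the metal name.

zinc: temperature factor f = -0.071·(6.1) = -0.4331
  Pd branch = 0.0129·Pd^0.44·e^(0.046·RH+f) = 0.9323 μm/a
  Sd branch = 0.0175·Sd^0.57·e^(0.008·RH+0.085·T) = 3.052 μm/a
  sum: 0.9323 + 3.052 → r_corr = 3.984 μm/a
  mass loss = 3.984 μm/a × 7.14 g/cm³ = 28.45 g·m⁻²·a⁻¹
copper: temperature factor f = -0.080·(6.1) = -0.4880
  Pd branch = 0.0053·Pd^0.26·e^(0.059·RH+f) = 0.3446 μm/a
  Sd branch = 0.01025·Sd^0.27·e^(0.036·RH+0.049·T) = 0.9098 μm/a
  sum: 0.3446 + 0.9098 → r_corr = 1.254 μm/a
  mass loss = 1.254 μm/a × 8.96 g/cm³ = 11.24 g·m⁻²·a⁻¹
Ordering by g·m⁻²·a⁻¹: zinc (28.4) > copper (11.2)

copper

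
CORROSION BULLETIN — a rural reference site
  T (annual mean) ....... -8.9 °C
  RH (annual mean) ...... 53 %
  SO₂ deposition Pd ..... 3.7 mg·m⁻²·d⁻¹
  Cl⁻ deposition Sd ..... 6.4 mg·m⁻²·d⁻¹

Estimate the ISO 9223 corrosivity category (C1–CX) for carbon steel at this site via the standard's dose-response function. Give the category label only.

carbon steel: temperature factor f = +0.150·(-18.9) = -2.8350
  Pd branch = 1.77·Pd^0.52·e^(0.02·RH+f) = 0.5923 μm/a
  Cl⁻ term: 0.102·6.4^0.62·exp(0.033·53+0.04·-8.9) = 1.298
  r_corr = 0.5923 + 1.298 = 1.891 μm/a
ISO 9223 Table 2 (carbon steel): 1.3 < 1.89 ≤ 25 μm/a ⇒ C2

C2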